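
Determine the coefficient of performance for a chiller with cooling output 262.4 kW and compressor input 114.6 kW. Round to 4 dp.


COP = 262.4 / 114.6 = 2.2897

2.2897


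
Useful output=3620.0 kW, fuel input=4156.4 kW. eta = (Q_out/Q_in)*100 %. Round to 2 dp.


eta = (3620.0/4156.4)*100 = 87.09 %

87.09 %


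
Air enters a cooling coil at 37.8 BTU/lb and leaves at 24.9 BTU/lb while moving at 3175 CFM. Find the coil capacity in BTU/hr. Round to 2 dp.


Q = 4.5 * 3175 * (37.8 - 24.9) = 184308.75 BTU/hr

184308.75 BTU/hr


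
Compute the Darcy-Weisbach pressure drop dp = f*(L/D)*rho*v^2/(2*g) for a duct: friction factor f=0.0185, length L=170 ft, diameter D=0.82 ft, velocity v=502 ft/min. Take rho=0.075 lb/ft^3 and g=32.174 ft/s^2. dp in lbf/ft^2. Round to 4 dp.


v_fps = 502/60 = 8.3667 ft/s
dp = 0.0185*(170/0.82)*0.075*8.3667^2/(2*32.174) = 0.3129 lbf/ft^2

0.3129 lbf/ft^2


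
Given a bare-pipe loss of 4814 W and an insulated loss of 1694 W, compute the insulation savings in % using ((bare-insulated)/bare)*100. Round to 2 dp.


Savings = ((4814-1694)/4814)*100 = 64.81 %

64.81 %


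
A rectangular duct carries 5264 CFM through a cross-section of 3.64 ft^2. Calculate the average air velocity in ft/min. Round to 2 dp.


V = 5264 / 3.64 = 1446.15 ft/min

1446.15 ft/min


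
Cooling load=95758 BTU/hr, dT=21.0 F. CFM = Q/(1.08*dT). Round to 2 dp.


CFM = 95758 / (1.08 * 21.0) = 4222.13

4222.13 CFM


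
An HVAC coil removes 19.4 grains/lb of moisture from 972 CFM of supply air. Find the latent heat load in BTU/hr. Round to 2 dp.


Q = 0.68 * 972 * 19.4 = 12822.62 BTU/hr

12822.62 BTU/hr


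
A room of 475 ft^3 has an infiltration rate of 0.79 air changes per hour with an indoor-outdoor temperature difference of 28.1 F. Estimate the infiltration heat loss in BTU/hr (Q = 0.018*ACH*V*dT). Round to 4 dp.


Q = 0.018 * 0.79 * 475 * 28.1 = 189.8015 BTU/hr

189.8015 BTU/hr


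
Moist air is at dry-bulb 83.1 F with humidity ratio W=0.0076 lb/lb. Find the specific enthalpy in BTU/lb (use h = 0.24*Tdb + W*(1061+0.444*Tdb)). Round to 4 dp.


h = 0.24*83.1 + 0.0076*(1061+0.444*83.1) = 28.2880 BTU/lb

28.2880 BTU/lb


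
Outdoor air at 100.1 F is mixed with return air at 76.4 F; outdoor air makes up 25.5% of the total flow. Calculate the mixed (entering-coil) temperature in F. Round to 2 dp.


T_mix = 76.4 + (25.5/100)*(100.1-76.4) = 82.44 F

82.44 F


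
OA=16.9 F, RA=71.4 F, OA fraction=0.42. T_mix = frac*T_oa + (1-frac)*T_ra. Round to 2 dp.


T_mix = 0.42*16.9 + 0.58*71.4 = 48.51 F

48.51 F


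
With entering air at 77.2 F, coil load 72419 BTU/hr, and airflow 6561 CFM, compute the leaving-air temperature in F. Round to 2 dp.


dT = 72419/(1.08*6561) = 10.2202
T_leave = 77.2 - 10.2202 = 66.98 F

66.98 F


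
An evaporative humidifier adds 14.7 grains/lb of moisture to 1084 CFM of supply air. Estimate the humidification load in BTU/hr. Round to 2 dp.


Q = 0.68 * 1084 * 14.7 = 10835.66 BTU/hr

10835.66 BTU/hr


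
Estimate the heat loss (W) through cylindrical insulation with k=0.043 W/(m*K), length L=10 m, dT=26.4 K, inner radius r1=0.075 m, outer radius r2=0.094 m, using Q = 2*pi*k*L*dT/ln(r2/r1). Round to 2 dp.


Q = 2*pi*0.043*10*26.4/ln(0.094/0.075) = 315.88 W

315.88 W


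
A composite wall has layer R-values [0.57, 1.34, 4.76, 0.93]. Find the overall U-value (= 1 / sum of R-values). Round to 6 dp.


R_total = 0.57 + 1.34 + 4.76 + 0.93 = 7.60
U = 1/7.60 = 0.131579

0.131579


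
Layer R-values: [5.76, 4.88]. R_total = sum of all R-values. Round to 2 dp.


R_total = 5.76 + 4.88 = 10.64

10.64


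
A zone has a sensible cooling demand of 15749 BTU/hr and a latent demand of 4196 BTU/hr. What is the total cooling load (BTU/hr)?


Qt = 15749 + 4196 = 19945 BTU/hr

19945 BTU/hr


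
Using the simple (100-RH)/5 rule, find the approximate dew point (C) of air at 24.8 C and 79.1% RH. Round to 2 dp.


Td = 24.8 - (100-79.1)/5 = 20.62 C

20.62 C


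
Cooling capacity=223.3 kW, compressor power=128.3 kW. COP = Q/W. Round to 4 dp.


COP = 223.3 / 128.3 = 1.7405

1.7405


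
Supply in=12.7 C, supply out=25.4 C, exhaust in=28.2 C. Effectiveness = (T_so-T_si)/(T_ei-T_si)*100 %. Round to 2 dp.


eff = (25.4-12.7)/(28.2-12.7)*100 = 81.94 %

81.94 %


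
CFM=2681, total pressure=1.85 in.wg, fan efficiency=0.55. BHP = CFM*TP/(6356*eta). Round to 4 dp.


BHP = 2681 * 1.85 / (6356 * 0.55) = 1.4188 hp

1.4188 hp


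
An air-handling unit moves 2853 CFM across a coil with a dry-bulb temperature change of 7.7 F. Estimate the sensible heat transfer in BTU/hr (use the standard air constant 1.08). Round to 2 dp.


Q = 1.08 * 2853 * 7.7 = 23725.55 BTU/hr

23725.55 BTU/hr


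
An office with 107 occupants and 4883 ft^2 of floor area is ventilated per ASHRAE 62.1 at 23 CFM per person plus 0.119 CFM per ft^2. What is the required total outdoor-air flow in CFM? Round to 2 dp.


Total = 107*23 + 4883*0.119 = 3042.08 CFM

3042.08 CFM


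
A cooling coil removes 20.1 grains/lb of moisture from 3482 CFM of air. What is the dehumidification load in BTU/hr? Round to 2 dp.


Q = 0.68 * 3482 * 20.1 = 47591.98 BTU/hr

47591.98 BTU/hr


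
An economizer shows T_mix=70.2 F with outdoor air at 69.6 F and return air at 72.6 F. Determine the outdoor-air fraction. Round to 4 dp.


frac = (70.2 - 72.6) / (69.6 - 72.6) = 0.8000

0.8000


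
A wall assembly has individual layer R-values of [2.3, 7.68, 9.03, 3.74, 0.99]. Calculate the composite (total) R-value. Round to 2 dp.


R_total = 2.3 + 7.68 + 9.03 + 3.74 + 0.99 = 23.74

23.74


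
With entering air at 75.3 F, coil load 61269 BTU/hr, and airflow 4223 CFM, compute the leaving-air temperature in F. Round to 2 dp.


dT = 61269/(1.08*4223) = 13.4337
T_leave = 75.3 - 13.4337 = 61.87 F

61.87 F


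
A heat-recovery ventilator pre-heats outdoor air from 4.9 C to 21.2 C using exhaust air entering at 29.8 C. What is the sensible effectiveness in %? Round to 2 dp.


eff = (21.2-4.9)/(29.8-4.9)*100 = 65.46 %

65.46 %


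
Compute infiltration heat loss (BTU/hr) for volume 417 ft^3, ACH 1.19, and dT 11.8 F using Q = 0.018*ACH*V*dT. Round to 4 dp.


Q = 0.018 * 1.19 * 417 * 11.8 = 105.3993 BTU/hr

105.3993 BTU/hr


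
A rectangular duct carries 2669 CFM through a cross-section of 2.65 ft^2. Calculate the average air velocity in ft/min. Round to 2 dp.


V = 2669 / 2.65 = 1007.17 ft/min

1007.17 ft/min


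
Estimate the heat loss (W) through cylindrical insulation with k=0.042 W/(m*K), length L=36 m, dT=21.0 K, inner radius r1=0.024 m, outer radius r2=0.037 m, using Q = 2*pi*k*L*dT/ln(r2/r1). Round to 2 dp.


Q = 2*pi*0.042*36*21.0/ln(0.037/0.024) = 460.89 W

460.89 W


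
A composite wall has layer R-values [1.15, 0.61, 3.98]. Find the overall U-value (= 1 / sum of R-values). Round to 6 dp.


R_total = 1.15 + 0.61 + 3.98 = 5.74
U = 1/5.74 = 0.174216

0.174216


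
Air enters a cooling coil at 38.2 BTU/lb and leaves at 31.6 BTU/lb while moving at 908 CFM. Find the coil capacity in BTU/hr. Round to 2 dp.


Q = 4.5 * 908 * (38.2 - 31.6) = 26967.60 BTU/hr

26967.60 BTU/hr


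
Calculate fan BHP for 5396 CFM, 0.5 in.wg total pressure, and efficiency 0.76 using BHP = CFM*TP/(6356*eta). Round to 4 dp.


BHP = 5396 * 0.5 / (6356 * 0.76) = 0.5585 hp

0.5585 hp


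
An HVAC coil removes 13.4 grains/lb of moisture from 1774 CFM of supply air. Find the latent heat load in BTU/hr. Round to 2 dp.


Q = 0.68 * 1774 * 13.4 = 16164.69 BTU/hr

16164.69 BTU/hr


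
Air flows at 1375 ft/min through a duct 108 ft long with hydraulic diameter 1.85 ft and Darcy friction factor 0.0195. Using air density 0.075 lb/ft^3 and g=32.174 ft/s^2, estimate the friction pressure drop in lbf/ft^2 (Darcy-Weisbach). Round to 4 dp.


v_fps = 1375/60 = 22.9167 ft/s
dp = 0.0195*(108/1.85)*0.075*22.9167^2/(2*32.174) = 0.6968 lbf/ft^2

0.6968 lbf/ft^2


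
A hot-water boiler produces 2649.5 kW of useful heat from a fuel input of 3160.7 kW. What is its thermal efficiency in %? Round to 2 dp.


eta = (2649.5/3160.7)*100 = 83.83 %

83.83 %


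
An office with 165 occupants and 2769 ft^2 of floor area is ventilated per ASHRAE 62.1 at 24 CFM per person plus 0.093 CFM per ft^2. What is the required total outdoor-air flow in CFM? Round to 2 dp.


Total = 165*24 + 2769*0.093 = 4217.52 CFM

4217.52 CFM


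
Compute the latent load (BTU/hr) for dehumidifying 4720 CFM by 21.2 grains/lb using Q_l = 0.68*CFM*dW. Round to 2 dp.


Q = 0.68 * 4720 * 21.2 = 68043.52 BTU/hr

68043.52 BTU/hr


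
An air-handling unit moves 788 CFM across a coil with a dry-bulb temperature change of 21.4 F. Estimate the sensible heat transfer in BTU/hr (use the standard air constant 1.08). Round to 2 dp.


Q = 1.08 * 788 * 21.4 = 18212.26 BTU/hr

18212.26 BTU/hr


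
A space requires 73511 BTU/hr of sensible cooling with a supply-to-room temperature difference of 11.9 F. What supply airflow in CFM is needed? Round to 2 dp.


CFM = 73511 / (1.08 * 11.9) = 5719.81

5719.81 CFM


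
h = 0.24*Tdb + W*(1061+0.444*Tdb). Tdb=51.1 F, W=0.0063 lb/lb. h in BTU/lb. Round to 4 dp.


h = 0.24*51.1 + 0.0063*(1061+0.444*51.1) = 19.0912 BTU/lb

19.0912 BTU/lb


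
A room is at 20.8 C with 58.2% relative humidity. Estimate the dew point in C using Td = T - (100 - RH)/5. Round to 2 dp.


Td = 20.8 - (100-58.2)/5 = 12.44 C

12.44 C


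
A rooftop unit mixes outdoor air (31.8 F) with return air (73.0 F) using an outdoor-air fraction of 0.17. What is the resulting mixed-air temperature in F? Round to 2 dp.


T_mix = 0.17*31.8 + 0.83*73.0 = 66.00 F

66.00 F


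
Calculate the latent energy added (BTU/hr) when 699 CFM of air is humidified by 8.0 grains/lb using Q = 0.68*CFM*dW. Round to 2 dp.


Q = 0.68 * 699 * 8.0 = 3802.56 BTU/hr

3802.56 BTU/hr


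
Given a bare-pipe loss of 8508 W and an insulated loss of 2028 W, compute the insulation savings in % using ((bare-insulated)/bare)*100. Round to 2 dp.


Savings = ((8508-2028)/8508)*100 = 76.16 %

76.16 %


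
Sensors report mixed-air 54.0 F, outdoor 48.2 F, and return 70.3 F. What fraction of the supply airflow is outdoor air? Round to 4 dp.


frac = (54.0 - 70.3) / (48.2 - 70.3) = 0.7376

0.7376


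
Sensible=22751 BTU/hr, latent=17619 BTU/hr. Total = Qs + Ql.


Qt = 22751 + 17619 = 40370 BTU/hr

40370 BTU/hr


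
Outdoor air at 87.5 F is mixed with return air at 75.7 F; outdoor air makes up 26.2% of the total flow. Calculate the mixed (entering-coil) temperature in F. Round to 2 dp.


T_mix = 75.7 + (26.2/100)*(87.5-75.7) = 78.79 F

78.79 F


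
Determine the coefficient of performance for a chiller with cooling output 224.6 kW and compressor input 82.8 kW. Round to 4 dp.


COP = 224.6 / 82.8 = 2.7126

2.7126


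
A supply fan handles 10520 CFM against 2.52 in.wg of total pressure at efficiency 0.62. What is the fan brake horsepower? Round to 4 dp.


BHP = 10520 * 2.52 / (6356 * 0.62) = 6.7273 hp

6.7273 hp


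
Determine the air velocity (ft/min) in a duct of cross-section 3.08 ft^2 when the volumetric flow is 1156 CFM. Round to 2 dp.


V = 1156 / 3.08 = 375.32 ft/min

375.32 ft/min


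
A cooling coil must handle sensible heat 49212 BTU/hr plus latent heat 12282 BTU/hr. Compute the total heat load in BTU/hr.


Qt = 49212 + 12282 = 61494 BTU/hr

61494 BTU/hr


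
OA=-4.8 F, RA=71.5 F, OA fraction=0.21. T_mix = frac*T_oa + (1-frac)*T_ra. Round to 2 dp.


T_mix = 0.21*(-4.8) + 0.79*71.5 = 55.48 F

55.48 F


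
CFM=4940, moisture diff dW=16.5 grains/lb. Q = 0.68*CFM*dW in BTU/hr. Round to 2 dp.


Q = 0.68 * 4940 * 16.5 = 55426.80 BTU/hr

55426.80 BTU/hr


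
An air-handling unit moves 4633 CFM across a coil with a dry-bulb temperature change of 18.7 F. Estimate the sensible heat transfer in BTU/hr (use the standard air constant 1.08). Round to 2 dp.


Q = 1.08 * 4633 * 18.7 = 93568.07 BTU/hr

93568.07 BTU/hr


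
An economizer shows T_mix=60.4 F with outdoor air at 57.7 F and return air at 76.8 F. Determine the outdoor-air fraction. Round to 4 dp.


frac = (60.4 - 76.8) / (57.7 - 76.8) = 0.8586

0.8586


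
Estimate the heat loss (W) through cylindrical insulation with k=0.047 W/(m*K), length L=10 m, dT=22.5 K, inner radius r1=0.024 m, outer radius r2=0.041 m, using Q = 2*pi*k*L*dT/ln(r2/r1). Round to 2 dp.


Q = 2*pi*0.047*10*22.5/ln(0.041/0.024) = 124.08 W

124.08 W


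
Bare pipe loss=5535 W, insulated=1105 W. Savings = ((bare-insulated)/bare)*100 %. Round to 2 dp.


Savings = ((5535-1105)/5535)*100 = 80.04 %

80.04 %


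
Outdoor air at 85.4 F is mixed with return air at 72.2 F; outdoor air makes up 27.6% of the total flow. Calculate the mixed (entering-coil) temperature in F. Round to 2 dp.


T_mix = 72.2 + (27.6/100)*(85.4-72.2) = 75.84 F

75.84 F


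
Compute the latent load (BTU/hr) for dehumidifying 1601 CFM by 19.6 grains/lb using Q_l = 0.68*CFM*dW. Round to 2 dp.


Q = 0.68 * 1601 * 19.6 = 21338.13 BTU/hr

21338.13 BTU/hr


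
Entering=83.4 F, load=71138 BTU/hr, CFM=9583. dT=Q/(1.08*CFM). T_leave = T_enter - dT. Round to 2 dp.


dT = 71138/(1.08*9583) = 6.8735
T_leave = 83.4 - 6.8735 = 76.53 F

76.53 F


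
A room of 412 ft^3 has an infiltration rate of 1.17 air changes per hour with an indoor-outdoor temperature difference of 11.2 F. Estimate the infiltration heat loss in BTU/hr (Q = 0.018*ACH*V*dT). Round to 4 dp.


Q = 0.018 * 1.17 * 412 * 11.2 = 97.1793 BTU/hr

97.1793 BTU/hr


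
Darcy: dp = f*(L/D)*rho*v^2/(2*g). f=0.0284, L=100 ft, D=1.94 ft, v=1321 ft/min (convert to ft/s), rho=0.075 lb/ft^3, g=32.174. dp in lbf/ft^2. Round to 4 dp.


v_fps = 1321/60 = 22.0167 ft/s
dp = 0.0284*(100/1.94)*0.075*22.0167^2/(2*32.174) = 0.8271 lbf/ft^2

0.8271 lbf/ft^2


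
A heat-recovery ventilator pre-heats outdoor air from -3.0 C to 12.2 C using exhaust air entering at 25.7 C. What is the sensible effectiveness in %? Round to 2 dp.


eff = (12.2-(-3.0))/(25.7-(-3.0))*100 = 52.96 %

52.96 %


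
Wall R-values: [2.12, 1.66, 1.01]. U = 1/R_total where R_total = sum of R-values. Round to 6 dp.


R_total = 2.12 + 1.66 + 1.01 = 4.79
U = 1/4.79 = 0.208768

0.208768


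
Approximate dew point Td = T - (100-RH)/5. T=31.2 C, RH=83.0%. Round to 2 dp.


Td = 31.2 - (100-83.0)/5 = 27.80 C

27.80 C


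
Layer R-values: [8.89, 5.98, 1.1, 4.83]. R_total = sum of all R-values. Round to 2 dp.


R_total = 8.89 + 5.98 + 1.1 + 4.83 = 20.80

20.80


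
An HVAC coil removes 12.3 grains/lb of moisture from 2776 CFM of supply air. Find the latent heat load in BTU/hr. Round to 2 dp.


Q = 0.68 * 2776 * 12.3 = 23218.46 BTU/hr

23218.46 BTU/hr


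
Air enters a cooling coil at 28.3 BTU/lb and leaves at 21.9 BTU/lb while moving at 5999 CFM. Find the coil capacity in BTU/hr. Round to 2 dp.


Q = 4.5 * 5999 * (28.3 - 21.9) = 172771.20 BTU/hr

172771.20 BTU/hr


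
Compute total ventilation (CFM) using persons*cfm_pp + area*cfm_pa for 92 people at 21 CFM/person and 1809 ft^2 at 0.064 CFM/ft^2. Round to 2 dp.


Total = 92*21 + 1809*0.064 = 2047.78 CFM

2047.78 CFM


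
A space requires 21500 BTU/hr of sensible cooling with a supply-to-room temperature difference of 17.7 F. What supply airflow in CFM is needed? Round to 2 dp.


CFM = 21500 / (1.08 * 17.7) = 1124.71

1124.71 CFM


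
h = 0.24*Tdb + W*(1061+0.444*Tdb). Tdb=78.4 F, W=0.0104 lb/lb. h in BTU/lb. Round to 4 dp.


h = 0.24*78.4 + 0.0104*(1061+0.444*78.4) = 30.2124 BTU/lb

30.2124 BTU/lb


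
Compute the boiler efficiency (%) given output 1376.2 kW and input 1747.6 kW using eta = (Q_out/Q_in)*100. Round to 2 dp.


eta = (1376.2/1747.6)*100 = 78.75 %

78.75 %


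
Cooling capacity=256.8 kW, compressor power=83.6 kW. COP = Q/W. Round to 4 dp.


COP = 256.8 / 83.6 = 3.0718

3.0718


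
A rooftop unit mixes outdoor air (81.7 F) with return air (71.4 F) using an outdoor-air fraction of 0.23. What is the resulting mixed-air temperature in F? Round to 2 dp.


T_mix = 0.23*81.7 + 0.77*71.4 = 73.77 F

73.77 F


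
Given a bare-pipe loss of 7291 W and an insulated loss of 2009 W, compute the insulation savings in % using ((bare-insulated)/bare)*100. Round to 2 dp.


Savings = ((7291-2009)/7291)*100 = 72.45 %

72.45 %


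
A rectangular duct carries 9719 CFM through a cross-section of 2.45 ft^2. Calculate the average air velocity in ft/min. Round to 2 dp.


V = 9719 / 2.45 = 3966.94 ft/min

3966.94 ft/min


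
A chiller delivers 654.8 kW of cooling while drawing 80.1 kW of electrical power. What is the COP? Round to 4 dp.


COP = 654.8 / 80.1 = 8.1748

8.1748


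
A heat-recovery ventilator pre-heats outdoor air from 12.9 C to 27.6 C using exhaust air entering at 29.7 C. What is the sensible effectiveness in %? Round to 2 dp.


eff = (27.6-12.9)/(29.7-12.9)*100 = 87.50 %

87.50 %


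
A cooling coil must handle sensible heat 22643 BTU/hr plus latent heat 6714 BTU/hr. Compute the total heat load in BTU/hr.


Qt = 22643 + 6714 = 29357 BTU/hr

29357 BTU/hr


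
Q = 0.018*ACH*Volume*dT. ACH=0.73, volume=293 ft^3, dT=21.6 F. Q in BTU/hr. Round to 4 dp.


Q = 0.018 * 0.73 * 293 * 21.6 = 83.1604 BTU/hr

83.1604 BTU/hr


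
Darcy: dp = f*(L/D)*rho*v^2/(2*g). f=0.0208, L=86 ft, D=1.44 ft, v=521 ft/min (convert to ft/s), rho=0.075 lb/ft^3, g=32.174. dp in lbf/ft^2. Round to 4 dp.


v_fps = 521/60 = 8.6833 ft/s
dp = 0.0208*(86/1.44)*0.075*8.6833^2/(2*32.174) = 0.1092 lbf/ft^2

0.1092 lbf/ft^2


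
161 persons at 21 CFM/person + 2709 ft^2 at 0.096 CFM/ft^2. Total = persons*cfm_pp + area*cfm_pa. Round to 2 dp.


Total = 161*21 + 2709*0.096 = 3641.06 CFM

3641.06 CFM


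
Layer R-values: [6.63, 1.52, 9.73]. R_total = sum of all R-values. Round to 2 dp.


R_total = 6.63 + 1.52 + 9.73 = 17.88

17.88


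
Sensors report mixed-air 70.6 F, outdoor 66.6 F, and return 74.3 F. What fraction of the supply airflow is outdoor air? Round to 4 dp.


frac = (70.6 - 74.3) / (66.6 - 74.3) = 0.4805

0.4805


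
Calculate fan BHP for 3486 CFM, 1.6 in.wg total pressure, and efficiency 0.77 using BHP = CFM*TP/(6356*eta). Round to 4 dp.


BHP = 3486 * 1.6 / (6356 * 0.77) = 1.1397 hp

1.1397 hp


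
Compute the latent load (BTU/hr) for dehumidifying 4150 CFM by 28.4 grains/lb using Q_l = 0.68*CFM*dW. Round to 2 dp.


Q = 0.68 * 4150 * 28.4 = 80144.80 BTU/hr

80144.80 BTU/hr


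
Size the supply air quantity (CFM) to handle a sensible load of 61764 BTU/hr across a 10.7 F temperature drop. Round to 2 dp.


CFM = 61764 / (1.08 * 10.7) = 5344.76

5344.76 CFM


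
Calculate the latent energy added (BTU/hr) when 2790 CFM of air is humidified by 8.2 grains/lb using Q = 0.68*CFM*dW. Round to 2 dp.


Q = 0.68 * 2790 * 8.2 = 15557.04 BTU/hr

15557.04 BTU/hr


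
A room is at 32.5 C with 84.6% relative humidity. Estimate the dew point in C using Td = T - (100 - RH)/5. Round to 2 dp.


Td = 32.5 - (100-84.6)/5 = 29.42 C

29.42 C


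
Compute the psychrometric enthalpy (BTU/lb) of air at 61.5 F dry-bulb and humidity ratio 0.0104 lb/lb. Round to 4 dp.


h = 0.24*61.5 + 0.0104*(1061+0.444*61.5) = 26.0784 BTU/lb

26.0784 BTU/lb


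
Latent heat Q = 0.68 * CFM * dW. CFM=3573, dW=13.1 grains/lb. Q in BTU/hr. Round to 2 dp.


Q = 0.68 * 3573 * 13.1 = 31828.28 BTU/hr

31828.28 BTU/hr


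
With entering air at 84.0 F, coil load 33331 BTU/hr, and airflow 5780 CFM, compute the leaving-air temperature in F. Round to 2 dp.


dT = 33331/(1.08*5780) = 5.3395
T_leave = 84.0 - 5.3395 = 78.66 F

78.66 F


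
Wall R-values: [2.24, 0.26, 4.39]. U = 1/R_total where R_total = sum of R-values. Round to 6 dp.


R_total = 2.24 + 0.26 + 4.39 = 6.89
U = 1/6.89 = 0.145138

0.145138


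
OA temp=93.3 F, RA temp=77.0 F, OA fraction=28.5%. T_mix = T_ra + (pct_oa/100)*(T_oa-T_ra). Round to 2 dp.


T_mix = 77.0 + (28.5/100)*(93.3-77.0) = 81.65 F

81.65 F


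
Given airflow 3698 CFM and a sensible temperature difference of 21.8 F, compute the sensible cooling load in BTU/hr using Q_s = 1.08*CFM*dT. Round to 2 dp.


Q = 1.08 * 3698 * 21.8 = 87065.71 BTU/hr

87065.71 BTU/hr


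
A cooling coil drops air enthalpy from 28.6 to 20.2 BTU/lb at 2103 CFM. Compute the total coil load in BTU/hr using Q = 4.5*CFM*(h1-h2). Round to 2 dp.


Q = 4.5 * 2103 * (28.6 - 20.2) = 79493.40 BTU/hr

79493.40 BTU/hr


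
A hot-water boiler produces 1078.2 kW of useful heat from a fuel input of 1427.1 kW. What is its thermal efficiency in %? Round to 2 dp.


eta = (1078.2/1427.1)*100 = 75.55 %

75.55 %


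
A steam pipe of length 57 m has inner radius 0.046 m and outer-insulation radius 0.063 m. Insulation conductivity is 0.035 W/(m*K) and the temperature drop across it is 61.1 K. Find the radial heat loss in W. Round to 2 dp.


Q = 2*pi*0.035*57*61.1/ln(0.063/0.046) = 2435.30 W

2435.30 W


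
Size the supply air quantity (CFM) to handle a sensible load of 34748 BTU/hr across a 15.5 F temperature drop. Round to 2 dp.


CFM = 34748 / (1.08 * 15.5) = 2075.75

2075.75 CFM


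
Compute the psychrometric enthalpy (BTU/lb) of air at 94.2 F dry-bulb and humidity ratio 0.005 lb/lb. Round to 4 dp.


h = 0.24*94.2 + 0.005*(1061+0.444*94.2) = 28.1221 BTU/lb

28.1221 BTU/lb


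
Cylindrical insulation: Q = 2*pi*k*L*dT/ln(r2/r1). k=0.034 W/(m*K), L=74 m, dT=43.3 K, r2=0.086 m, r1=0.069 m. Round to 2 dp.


Q = 2*pi*0.034*74*43.3/ln(0.086/0.069) = 3108.00 W

3108.00 W


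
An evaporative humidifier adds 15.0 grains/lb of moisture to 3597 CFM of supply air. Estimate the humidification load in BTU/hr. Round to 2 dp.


Q = 0.68 * 3597 * 15.0 = 36689.40 BTU/hr

36689.40 BTU/hr


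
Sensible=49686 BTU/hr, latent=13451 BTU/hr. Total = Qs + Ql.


Qt = 49686 + 13451 = 63137 BTU/hr

63137 BTU/hr


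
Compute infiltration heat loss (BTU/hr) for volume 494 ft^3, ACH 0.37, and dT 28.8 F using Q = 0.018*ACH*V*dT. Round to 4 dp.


Q = 0.018 * 0.37 * 494 * 28.8 = 94.7532 BTU/hr

94.7532 BTU/hr


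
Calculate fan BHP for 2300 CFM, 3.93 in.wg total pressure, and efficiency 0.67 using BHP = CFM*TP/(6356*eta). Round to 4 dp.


BHP = 2300 * 3.93 / (6356 * 0.67) = 2.1226 hp

2.1226 hp


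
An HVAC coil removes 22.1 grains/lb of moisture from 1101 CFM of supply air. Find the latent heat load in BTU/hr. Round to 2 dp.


Q = 0.68 * 1101 * 22.1 = 16545.83 BTU/hr

16545.83 BTU/hr


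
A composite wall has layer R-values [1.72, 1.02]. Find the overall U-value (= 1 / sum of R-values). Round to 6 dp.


R_total = 1.72 + 1.02 = 2.74
U = 1/2.74 = 0.364964

0.364964


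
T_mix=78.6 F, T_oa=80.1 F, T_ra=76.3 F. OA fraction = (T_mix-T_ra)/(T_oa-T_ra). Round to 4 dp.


frac = (78.6 - 76.3) / (80.1 - 76.3) = 0.6053

0.6053


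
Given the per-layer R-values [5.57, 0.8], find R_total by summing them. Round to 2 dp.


R_total = 5.57 + 0.8 = 6.37

6.37


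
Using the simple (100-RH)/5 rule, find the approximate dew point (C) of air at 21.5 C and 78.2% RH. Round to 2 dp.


Td = 21.5 - (100-78.2)/5 = 17.14 C

17.14 C


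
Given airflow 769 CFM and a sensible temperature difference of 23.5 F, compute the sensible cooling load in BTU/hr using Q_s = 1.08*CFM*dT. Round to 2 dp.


Q = 1.08 * 769 * 23.5 = 19517.22 BTU/hr

19517.22 BTU/hr


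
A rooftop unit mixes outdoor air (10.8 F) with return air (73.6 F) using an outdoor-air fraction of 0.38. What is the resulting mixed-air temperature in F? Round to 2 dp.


T_mix = 0.38*10.8 + 0.62*73.6 = 49.74 F

49.74 F


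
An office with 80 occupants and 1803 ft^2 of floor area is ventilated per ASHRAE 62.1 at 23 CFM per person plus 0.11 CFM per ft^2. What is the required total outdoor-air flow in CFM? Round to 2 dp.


Total = 80*23 + 1803*0.11 = 2038.33 CFM

2038.33 CFM


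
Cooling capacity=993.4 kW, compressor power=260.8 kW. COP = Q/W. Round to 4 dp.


COP = 993.4 / 260.8 = 3.8090

3.8090


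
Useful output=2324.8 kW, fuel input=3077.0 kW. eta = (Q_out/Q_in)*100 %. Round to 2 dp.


eta = (2324.8/3077.0)*100 = 75.55 %

75.55 %


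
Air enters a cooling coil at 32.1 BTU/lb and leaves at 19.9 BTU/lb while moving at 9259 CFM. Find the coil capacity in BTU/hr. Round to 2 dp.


Q = 4.5 * 9259 * (32.1 - 19.9) = 508319.10 BTU/hr

508319.10 BTU/hr


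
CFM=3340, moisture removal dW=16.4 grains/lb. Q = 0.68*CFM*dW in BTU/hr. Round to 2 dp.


Q = 0.68 * 3340 * 16.4 = 37247.68 BTU/hr

37247.68 BTU/hr


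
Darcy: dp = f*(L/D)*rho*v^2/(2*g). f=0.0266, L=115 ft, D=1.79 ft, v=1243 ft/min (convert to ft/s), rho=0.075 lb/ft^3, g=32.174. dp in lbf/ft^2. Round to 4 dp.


v_fps = 1243/60 = 20.7167 ft/s
dp = 0.0266*(115/1.79)*0.075*20.7167^2/(2*32.174) = 0.8549 lbf/ft^2

0.8549 lbf/ft^2


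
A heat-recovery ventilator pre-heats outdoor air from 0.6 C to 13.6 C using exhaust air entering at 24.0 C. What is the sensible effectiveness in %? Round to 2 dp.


eff = (13.6-0.6)/(24.0-0.6)*100 = 55.56 %

55.56 %


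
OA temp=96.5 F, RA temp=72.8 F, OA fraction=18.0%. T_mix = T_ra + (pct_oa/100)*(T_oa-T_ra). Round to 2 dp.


T_mix = 72.8 + (18.0/100)*(96.5-72.8) = 77.07 F

77.07 F


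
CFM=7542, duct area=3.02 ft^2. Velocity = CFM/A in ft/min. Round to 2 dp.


V = 7542 / 3.02 = 2497.35 ft/min

2497.35 ft/min


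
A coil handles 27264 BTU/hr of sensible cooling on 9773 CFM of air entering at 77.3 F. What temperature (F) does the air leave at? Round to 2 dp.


dT = 27264/(1.08*9773) = 2.5831
T_leave = 77.3 - 2.5831 = 74.72 F

74.72 F


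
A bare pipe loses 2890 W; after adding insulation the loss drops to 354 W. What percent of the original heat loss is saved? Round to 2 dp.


Savings = ((2890-354)/2890)*100 = 87.75 %

87.75 %


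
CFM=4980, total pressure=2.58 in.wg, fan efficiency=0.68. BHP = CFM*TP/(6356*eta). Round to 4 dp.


BHP = 4980 * 2.58 / (6356 * 0.68) = 2.9727 hp

2.9727 hp


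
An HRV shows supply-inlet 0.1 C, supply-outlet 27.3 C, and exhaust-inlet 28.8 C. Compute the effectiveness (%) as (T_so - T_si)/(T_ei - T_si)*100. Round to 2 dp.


eff = (27.3-0.1)/(28.8-0.1)*100 = 94.77 %

94.77 %


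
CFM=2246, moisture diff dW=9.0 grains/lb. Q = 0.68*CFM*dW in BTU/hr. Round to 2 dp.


Q = 0.68 * 2246 * 9.0 = 13745.52 BTU/hr

13745.52 BTU/hr


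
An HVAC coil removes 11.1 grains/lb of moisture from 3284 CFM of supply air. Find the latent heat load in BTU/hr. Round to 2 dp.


Q = 0.68 * 3284 * 11.1 = 24787.63 BTU/hr

24787.63 BTU/hr


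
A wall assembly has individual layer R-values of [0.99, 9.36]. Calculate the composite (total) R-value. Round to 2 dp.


R_total = 0.99 + 9.36 = 10.35

10.35


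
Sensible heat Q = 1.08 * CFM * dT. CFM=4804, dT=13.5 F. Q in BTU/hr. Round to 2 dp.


Q = 1.08 * 4804 * 13.5 = 70042.32 BTU/hr

70042.32 BTU/hr


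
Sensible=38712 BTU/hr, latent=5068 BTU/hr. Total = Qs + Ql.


Qt = 38712 + 5068 = 43780 BTU/hr

43780 BTU/hr


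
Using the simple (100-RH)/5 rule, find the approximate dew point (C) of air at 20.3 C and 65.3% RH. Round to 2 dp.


Td = 20.3 - (100-65.3)/5 = 13.36 C

13.36 C


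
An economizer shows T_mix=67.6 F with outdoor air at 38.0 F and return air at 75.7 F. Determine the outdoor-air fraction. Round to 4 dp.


frac = (67.6 - 75.7) / (38.0 - 75.7) = 0.2149

0.2149


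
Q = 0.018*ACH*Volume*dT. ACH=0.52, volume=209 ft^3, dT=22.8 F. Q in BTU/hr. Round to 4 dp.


Q = 0.018 * 0.52 * 209 * 22.8 = 44.6023 BTU/hr

44.6023 BTU/hr


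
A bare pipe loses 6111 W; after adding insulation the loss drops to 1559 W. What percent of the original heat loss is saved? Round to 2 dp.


Savings = ((6111-1559)/6111)*100 = 74.49 %

74.49 %


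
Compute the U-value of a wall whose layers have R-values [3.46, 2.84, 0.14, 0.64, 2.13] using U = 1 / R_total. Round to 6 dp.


R_total = 3.46 + 2.84 + 0.14 + 0.64 + 2.13 = 9.21
U = 1/9.21 = 0.108578

0.108578


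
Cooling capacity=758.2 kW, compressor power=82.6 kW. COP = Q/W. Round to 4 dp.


COP = 758.2 / 82.6 = 9.1792

9.1792


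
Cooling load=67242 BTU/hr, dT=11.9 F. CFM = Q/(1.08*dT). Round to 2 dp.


CFM = 67242 / (1.08 * 11.9) = 5232.03

5232.03 CFM


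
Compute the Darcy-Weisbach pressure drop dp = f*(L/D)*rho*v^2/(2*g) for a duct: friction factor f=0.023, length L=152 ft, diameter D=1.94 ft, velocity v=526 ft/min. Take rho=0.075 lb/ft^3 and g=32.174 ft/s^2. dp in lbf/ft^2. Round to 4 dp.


v_fps = 526/60 = 8.7667 ft/s
dp = 0.023*(152/1.94)*0.075*8.7667^2/(2*32.174) = 0.1614 lbf/ft^2

0.1614 lbf/ft^2


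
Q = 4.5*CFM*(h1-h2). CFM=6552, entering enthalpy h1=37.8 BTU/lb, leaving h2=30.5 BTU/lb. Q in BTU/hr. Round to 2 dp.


Q = 4.5 * 6552 * (37.8 - 30.5) = 215233.20 BTU/hr

215233.20 BTU/hr


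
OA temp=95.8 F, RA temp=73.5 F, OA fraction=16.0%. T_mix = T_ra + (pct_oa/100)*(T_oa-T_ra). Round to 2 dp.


T_mix = 73.5 + (16.0/100)*(95.8-73.5) = 77.07 F

77.07 F


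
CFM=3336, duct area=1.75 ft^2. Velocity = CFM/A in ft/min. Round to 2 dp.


V = 3336 / 1.75 = 1906.29 ft/min

1906.29 ft/min


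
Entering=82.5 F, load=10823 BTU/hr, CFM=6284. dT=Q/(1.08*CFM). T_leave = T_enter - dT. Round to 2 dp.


dT = 10823/(1.08*6284) = 1.5947
T_leave = 82.5 - 1.5947 = 80.91 F

80.91 F


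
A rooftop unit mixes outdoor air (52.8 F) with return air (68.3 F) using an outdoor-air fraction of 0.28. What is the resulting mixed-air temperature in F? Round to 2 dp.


T_mix = 0.28*52.8 + 0.72*68.3 = 63.96 F

63.96 F


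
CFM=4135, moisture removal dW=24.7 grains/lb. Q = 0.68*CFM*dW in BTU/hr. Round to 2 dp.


Q = 0.68 * 4135 * 24.7 = 69451.46 BTU/hr

69451.46 BTU/hr


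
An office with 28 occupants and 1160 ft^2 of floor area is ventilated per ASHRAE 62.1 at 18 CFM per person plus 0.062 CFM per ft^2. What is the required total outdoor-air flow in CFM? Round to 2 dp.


Total = 28*18 + 1160*0.062 = 575.92 CFM

575.92 CFM


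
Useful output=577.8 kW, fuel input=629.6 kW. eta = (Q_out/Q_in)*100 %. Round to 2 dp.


eta = (577.8/629.6)*100 = 91.77 %

91.77 %


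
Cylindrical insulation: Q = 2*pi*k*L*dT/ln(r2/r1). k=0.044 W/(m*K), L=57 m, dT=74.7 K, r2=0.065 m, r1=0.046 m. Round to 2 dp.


Q = 2*pi*0.044*57*74.7/ln(0.065/0.046) = 3404.64 W

3404.64 W


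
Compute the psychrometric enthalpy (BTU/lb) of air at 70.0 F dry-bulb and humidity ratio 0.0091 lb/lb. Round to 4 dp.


h = 0.24*70.0 + 0.0091*(1061+0.444*70.0) = 26.7379 BTU/lb

26.7379 BTU/lb


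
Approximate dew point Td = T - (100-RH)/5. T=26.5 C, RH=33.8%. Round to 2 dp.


Td = 26.5 - (100-33.8)/5 = 13.26 C

13.26 C


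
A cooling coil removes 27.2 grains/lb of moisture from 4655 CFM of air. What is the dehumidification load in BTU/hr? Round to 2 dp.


Q = 0.68 * 4655 * 27.2 = 86098.88 BTU/hr

86098.88 BTU/hr


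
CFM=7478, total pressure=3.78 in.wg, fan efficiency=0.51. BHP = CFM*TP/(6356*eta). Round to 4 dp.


BHP = 7478 * 3.78 / (6356 * 0.51) = 8.7201 hp

8.7201 hp


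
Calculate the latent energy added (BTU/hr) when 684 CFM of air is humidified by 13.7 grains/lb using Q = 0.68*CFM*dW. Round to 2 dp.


Q = 0.68 * 684 * 13.7 = 6372.14 BTU/hr

6372.14 BTU/hr


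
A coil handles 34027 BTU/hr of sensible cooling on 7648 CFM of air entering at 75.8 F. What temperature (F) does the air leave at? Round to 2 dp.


dT = 34027/(1.08*7648) = 4.1196
T_leave = 75.8 - 4.1196 = 71.68 F

71.68 F


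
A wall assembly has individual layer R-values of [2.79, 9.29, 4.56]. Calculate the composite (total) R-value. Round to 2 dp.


R_total = 2.79 + 9.29 + 4.56 = 16.64

16.64


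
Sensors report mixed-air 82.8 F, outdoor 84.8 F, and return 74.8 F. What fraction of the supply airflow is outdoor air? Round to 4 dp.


frac = (82.8 - 74.8) / (84.8 - 74.8) = 0.8000

0.8000


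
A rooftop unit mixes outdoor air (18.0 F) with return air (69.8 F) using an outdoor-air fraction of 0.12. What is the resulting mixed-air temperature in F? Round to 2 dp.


T_mix = 0.12*18.0 + 0.88*69.8 = 63.58 F

63.58 F


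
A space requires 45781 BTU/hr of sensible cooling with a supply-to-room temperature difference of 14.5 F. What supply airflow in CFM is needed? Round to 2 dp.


CFM = 45781 / (1.08 * 14.5) = 2923.44

2923.44 CFM


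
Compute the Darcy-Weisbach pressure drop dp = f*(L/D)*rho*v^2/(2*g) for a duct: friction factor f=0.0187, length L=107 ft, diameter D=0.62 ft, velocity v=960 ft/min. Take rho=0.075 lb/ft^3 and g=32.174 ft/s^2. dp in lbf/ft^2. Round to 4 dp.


v_fps = 960/60 = 16.0 ft/s
dp = 0.0187*(107/0.62)*0.075*16.0^2/(2*32.174) = 0.9629 lbf/ft^2

0.9629 lbf/ft^2


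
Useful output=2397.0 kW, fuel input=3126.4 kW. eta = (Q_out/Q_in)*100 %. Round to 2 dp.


eta = (2397.0/3126.4)*100 = 76.67 %

76.67 %


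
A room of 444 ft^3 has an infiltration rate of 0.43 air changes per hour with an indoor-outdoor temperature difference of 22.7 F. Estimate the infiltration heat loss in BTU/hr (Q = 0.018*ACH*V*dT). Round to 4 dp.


Q = 0.018 * 0.43 * 444 * 22.7 = 78.0099 BTU/hr

78.0099 BTU/hr


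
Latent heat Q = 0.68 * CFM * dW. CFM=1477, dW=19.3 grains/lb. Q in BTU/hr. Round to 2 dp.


Q = 0.68 * 1477 * 19.3 = 19384.15 BTU/hr

19384.15 BTU/hr


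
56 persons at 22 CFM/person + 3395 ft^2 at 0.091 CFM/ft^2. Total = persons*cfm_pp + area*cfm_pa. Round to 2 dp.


Total = 56*22 + 3395*0.091 = 1540.95 CFM

1540.95 CFM


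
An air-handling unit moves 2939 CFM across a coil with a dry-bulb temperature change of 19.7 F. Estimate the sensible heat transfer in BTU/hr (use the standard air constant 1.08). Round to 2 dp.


Q = 1.08 * 2939 * 19.7 = 62530.16 BTU/hr

62530.16 BTU/hr


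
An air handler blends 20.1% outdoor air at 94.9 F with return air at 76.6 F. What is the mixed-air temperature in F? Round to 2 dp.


T_mix = 76.6 + (20.1/100)*(94.9-76.6) = 80.28 F

80.28 F


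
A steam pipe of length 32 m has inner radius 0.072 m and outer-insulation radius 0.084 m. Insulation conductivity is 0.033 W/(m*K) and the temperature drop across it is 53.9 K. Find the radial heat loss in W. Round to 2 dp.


Q = 2*pi*0.033*32*53.9/ln(0.084/0.072) = 2320.00 W

2320.00 W


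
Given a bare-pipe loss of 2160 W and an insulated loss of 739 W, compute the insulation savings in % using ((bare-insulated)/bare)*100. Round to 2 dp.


Savings = ((2160-739)/2160)*100 = 65.79 %

65.79 %


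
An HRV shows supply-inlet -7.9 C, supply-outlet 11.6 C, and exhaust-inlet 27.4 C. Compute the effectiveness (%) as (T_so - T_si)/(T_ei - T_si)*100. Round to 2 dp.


eff = (11.6-(-7.9))/(27.4-(-7.9))*100 = 55.24 %

55.24 %


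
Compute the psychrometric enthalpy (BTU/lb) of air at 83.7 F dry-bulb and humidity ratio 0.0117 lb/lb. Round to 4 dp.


h = 0.24*83.7 + 0.0117*(1061+0.444*83.7) = 32.9365 BTU/lb

32.9365 BTU/lb


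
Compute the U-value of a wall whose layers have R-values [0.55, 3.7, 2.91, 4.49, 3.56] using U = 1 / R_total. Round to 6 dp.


R_total = 0.55 + 3.7 + 2.91 + 4.49 + 3.56 = 15.21
U = 1/15.21 = 0.065746

0.065746


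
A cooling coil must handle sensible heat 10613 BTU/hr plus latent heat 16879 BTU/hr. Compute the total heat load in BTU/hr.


Qt = 10613 + 16879 = 27492 BTU/hr

27492 BTU/hr


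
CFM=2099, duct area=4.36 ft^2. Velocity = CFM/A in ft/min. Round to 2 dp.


V = 2099 / 4.36 = 481.42 ft/min

481.42 ft/min


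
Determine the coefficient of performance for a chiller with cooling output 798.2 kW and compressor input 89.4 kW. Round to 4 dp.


COP = 798.2 / 89.4 = 8.9284

8.9284


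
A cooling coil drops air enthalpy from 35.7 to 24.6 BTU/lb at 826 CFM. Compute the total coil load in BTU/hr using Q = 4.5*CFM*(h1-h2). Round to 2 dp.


Q = 4.5 * 826 * (35.7 - 24.6) = 41258.70 BTU/hr

41258.70 BTU/hr


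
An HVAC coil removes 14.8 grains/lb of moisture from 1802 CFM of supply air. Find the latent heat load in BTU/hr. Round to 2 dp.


Q = 0.68 * 1802 * 14.8 = 18135.33 BTU/hr

18135.33 BTU/hr


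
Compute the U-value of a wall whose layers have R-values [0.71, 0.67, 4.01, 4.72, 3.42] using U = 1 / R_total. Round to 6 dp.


R_total = 0.71 + 0.67 + 4.01 + 4.72 + 3.42 = 13.53
U = 1/13.53 = 0.073910

0.073910


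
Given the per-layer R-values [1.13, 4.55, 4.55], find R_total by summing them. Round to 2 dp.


R_total = 1.13 + 4.55 + 4.55 = 10.23

10.23


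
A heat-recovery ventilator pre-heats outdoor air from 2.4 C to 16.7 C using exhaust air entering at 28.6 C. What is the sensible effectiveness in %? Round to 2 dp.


eff = (16.7-2.4)/(28.6-2.4)*100 = 54.58 %

54.58 %


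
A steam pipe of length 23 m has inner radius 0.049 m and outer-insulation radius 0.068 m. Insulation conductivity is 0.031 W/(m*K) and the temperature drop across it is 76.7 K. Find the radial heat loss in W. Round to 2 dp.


Q = 2*pi*0.031*23*76.7/ln(0.068/0.049) = 1048.59 W

1048.59 W


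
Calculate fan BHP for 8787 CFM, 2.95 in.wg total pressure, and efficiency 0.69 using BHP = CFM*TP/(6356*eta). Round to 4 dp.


BHP = 8787 * 2.95 / (6356 * 0.69) = 5.9106 hp

5.9106 hp


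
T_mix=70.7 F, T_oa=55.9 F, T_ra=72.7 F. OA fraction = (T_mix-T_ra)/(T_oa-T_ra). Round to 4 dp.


frac = (70.7 - 72.7) / (55.9 - 72.7) = 0.1190

0.1190


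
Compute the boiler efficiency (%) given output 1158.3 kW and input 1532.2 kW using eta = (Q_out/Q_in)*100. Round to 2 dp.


eta = (1158.3/1532.2)*100 = 75.60 %

75.60 %


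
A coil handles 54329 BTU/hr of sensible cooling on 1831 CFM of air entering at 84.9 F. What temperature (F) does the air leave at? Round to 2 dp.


dT = 54329/(1.08*1831) = 27.4739
T_leave = 84.9 - 27.4739 = 57.43 F

57.43 F


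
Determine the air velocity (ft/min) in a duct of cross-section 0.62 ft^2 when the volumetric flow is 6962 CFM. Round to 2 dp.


V = 6962 / 0.62 = 11229.03 ft/min

11229.03 ft/min


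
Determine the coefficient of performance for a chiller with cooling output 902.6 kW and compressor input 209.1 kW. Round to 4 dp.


COP = 902.6 / 209.1 = 4.3166

4.3166


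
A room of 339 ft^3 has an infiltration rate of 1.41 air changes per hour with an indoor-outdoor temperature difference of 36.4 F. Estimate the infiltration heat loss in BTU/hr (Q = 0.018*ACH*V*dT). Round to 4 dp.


Q = 0.018 * 1.41 * 339 * 36.4 = 313.1790 BTU/hr

313.1790 BTU/hr


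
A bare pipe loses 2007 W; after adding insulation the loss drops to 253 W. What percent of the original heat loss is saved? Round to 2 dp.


Savings = ((2007-253)/2007)*100 = 87.39 %

87.39 %


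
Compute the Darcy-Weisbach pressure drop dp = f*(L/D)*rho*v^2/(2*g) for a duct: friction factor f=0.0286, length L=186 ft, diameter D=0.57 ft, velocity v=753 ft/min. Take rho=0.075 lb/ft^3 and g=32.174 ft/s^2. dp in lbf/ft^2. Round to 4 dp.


v_fps = 753/60 = 12.55 ft/s
dp = 0.0286*(186/0.57)*0.075*12.55^2/(2*32.174) = 1.7132 lbf/ft^2

1.7132 lbf/ft^2


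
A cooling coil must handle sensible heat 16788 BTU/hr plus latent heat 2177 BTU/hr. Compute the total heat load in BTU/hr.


Qt = 16788 + 2177 = 18965 BTU/hr

18965 BTU/hr


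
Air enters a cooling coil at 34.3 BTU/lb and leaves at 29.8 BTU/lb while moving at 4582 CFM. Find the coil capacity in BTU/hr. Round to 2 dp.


Q = 4.5 * 4582 * (34.3 - 29.8) = 92785.50 BTU/hr

92785.50 BTU/hr


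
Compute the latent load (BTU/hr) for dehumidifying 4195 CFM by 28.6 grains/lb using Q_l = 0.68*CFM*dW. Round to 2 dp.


Q = 0.68 * 4195 * 28.6 = 81584.36 BTU/hr

81584.36 BTU/hr


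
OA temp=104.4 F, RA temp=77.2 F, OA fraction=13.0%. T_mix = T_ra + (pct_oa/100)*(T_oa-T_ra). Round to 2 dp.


T_mix = 77.2 + (13.0/100)*(104.4-77.2) = 80.74 F

80.74 F
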